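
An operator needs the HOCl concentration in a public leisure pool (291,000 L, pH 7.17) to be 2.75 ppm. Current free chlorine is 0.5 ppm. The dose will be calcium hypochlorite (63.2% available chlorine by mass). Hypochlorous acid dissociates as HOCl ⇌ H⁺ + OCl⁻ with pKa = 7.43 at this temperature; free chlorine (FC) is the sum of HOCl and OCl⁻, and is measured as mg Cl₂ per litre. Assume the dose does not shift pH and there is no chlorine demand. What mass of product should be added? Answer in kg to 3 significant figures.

[OCl⁻]/[HOCl] = 10^(pH − pKa) = 10^(7.17 − 7.43) = 0.5495; fraction as HOCl = 1/(1 + 0.5495) = 0.6454.
Free chlorine required for 2.75 ppm HOCl: 2.75 / 0.6454 = 4.261 ppm.
FC to add: 4.261 − 0.5 = 3.761 mg/L as Cl₂.
Cl₂ equivalent: 3.761 mg/L × 291,000 L = 1095 g.
Product at 63.2% available Cl: 1095 / 0.632 = 1732 g.

1.73 kg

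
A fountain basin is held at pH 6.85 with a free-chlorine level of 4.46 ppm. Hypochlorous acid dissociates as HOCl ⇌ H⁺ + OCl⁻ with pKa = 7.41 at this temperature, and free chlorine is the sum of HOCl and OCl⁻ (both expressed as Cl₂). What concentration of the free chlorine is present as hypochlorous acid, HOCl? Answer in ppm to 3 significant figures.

3.50 ppm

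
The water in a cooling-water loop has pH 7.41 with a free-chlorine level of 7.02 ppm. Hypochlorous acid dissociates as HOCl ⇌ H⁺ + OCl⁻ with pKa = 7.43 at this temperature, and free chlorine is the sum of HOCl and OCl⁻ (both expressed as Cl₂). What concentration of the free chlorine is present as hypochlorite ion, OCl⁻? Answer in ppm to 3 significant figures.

[OCl⁻]/[HOCl] = 10^(pH − pKa) = 10^(7.41 − 7.43) = 10^-0.02 = 0.955.
Fraction as HOCl = 1 / (1 + 0.955) = 0.5115.
OCl⁻ = (1 − 0.5115) × 7.02 ppm = 3.429 ppm.

3.43 ppm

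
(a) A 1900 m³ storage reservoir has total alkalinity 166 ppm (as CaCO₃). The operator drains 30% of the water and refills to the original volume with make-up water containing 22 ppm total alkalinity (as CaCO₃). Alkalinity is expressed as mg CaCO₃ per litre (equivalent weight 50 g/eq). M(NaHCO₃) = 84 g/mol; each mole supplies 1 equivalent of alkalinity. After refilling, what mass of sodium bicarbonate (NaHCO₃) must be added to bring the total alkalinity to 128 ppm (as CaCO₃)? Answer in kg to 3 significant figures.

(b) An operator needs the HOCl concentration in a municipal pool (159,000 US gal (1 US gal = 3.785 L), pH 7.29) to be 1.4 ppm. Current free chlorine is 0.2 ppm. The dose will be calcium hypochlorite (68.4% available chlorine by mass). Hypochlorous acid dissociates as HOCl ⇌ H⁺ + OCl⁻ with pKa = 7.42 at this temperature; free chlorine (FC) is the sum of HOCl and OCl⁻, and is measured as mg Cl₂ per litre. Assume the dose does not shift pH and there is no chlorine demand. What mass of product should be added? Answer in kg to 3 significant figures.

(a) 16.6 kg; (b) 1.97 kg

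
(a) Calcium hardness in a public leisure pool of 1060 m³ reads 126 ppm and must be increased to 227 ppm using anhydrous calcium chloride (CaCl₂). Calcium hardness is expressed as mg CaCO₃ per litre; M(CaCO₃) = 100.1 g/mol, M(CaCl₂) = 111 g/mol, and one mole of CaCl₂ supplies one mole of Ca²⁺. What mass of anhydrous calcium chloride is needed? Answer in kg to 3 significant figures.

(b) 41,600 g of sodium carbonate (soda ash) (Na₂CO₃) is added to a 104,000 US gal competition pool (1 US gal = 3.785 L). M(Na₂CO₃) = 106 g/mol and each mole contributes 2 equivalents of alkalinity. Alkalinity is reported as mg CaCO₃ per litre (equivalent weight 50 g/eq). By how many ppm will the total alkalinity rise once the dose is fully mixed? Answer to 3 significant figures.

(a) Volume: 1060 m³ = 1,060,000 L.
(a) Hardness to add: (227 − 126) = 101 mg/L as CaCO₃ × 1,060,000 L = 107,100 g as CaCO₃.
(a) Moles of Ca²⁺ (1 mol Ca²⁺ ≡ 1 mol CaCO₃): 107,100 / 100.1 g/mol = 1070 mol.
(a) Mass of CaCl₂: 1070 × 111 = 118,700 g.

(b) Volume: 104,000 US gal × 3.785 L/gal = 393,640 L.
(b) Moles of Na₂CO₃: 41,600 g ÷ 106 g/mol = 392.5 mol → 784.9 eq of alkalinity.
(b) As CaCO₃: 784.9 eq × 50 g/eq = 39,250 g.
(b) Rise: 39,250 g / 393,640 L × 1000 = 99.7 mg/L.

(a) 119 kg; (b) 99.7 ppm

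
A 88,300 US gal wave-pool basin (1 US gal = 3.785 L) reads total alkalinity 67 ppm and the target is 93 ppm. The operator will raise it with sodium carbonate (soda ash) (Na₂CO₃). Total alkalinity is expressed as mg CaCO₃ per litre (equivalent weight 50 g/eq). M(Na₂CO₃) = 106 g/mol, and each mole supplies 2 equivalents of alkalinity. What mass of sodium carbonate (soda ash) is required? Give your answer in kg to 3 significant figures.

9.21 kg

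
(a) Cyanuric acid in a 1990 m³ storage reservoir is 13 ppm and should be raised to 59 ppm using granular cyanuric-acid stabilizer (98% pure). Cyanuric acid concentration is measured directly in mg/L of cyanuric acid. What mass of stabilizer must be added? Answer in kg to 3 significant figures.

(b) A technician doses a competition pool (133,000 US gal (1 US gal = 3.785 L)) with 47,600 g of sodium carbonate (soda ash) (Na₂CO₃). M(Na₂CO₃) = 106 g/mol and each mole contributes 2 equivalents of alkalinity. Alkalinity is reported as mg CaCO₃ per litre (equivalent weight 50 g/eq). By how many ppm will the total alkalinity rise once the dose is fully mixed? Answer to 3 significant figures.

(a) 93.4 kg; (b) 89.2 ppm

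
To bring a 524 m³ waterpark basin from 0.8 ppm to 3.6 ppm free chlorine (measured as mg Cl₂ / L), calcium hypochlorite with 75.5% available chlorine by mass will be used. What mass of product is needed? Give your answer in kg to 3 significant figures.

1.94 kg

Volume: 524 m³ = 524,000 L.
Chlorine deficit: 3.6 − 0.8 = 2.8 ppm = 2.8 mg/L as Cl₂.
Cl₂ equivalent needed: 2.8 mg/L × 524,000 L = 1,467,000 mg = 1467 g.
Product at 75.5% available chlorine: 1467 / 0.755 = 1943 g.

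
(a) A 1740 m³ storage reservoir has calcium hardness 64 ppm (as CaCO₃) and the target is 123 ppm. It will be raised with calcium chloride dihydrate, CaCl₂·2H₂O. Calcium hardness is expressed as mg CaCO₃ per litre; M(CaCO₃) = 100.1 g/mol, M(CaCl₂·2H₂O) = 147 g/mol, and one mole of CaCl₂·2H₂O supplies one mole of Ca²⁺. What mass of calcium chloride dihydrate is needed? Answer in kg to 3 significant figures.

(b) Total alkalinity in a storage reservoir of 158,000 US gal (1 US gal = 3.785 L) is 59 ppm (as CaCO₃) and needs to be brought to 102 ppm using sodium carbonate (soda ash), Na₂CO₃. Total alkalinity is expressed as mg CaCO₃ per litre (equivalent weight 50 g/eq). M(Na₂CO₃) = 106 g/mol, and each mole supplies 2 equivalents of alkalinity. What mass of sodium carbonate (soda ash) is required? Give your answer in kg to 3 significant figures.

(a) Volume: 1740 m³ = 1,740,000 L.
(a) Hardness to add: (123 − 64) = 59 mg/L as CaCO₃ × 1,740,000 L = 102,700 g as CaCO₃.
(a) Moles of Ca²⁺ (1 mol Ca²⁺ ≡ 1 mol CaCO₃): 102,700 / 100.1 g/mol = 1026 mol.
(a) Mass of CaCl₂·2H₂O: 1026 × 147 = 150,800 g.

(b) Volume: 158,000 US gal × 3.785 L/gal = 598,030 L.
(b) Alkalinity to add: (102 − 59) = 43 mg/L as CaCO₃ × 598,030 L = 25,720 g as CaCO₃.
(b) Equivalents: 25,720 g ÷ 50 g/eq = 514.3 eq.
(b) Each mole of Na₂CO₃ supplies 2 eq, so 514.3 / 2 = 257.2 mol.
(b) Mass: 257.2 mol × 106 g/mol = 27,260 g.

(a) 151 kg; (b) 27.3 kg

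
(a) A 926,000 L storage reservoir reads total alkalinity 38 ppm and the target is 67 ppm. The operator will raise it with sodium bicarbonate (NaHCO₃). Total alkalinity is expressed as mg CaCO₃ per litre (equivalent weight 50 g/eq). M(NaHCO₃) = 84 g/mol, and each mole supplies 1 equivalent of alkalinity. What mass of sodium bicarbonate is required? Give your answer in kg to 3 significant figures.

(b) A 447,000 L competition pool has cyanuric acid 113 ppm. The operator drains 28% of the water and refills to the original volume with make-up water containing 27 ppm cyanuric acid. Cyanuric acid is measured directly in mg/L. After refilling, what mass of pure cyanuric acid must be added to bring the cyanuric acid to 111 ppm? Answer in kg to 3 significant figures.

(a) Alkalinity to add: (67 − 38) = 29 mg/L as CaCO₃ × 926,000 L = 26,850 g as CaCO₃.
(a) Equivalents: 26,850 g ÷ 50 g/eq = 537.1 eq.
(a) NaHCO₃ supplies 1 eq per mole → 537.1 mol.
(a) Mass: 537.1 mol × 84 g/mol = 45,110 g.

(b) After draining 28% and refilling: 113 × 0.72 + 27 × 0.28 = 88.92 ppm.
(b) Deficit to target: 111 − 88.92 = 22.08 mg/L.
(b) Mass: 22.08 mg/L × 447,000 L = 9870 g cyanuric acid.

(a) 45.1 kg; (b) 9.87 kg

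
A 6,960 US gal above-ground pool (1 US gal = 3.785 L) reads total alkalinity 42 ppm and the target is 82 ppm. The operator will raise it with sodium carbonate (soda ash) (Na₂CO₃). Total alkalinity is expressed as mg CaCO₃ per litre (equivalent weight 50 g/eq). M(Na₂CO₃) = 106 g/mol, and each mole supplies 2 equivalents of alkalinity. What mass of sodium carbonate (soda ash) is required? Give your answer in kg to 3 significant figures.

Volume: 6,960 US gal × 3.785 L/gal = 26,344 L.
Alkalinity to add: (82 − 42) = 40 mg/L as CaCO₃ × 26,344 L = 1054 g as CaCO₃.
Equivalents: 1054 g ÷ 50 g/eq = 21.07 eq.
Each mole of Na₂CO₃ supplies 2 eq, so 21.07 / 2 = 10.54 mol.
Mass: 10.54 mol × 106 g/mol = 1117 g.

1.12 kg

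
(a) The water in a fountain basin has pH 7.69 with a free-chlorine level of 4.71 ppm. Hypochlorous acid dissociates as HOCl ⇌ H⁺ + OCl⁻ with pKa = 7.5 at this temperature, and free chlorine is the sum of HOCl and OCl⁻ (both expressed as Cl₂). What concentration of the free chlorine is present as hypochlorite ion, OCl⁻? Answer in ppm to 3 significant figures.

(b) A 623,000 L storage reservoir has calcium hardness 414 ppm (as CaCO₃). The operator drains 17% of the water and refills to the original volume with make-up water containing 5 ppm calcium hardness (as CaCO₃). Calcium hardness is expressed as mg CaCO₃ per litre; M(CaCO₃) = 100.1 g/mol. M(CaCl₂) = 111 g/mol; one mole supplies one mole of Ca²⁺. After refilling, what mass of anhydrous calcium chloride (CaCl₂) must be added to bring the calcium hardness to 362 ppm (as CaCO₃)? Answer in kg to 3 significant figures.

(a) [OCl⁻]/[HOCl] = 10^(pH − pKa) = 10^(7.69 − 7.5) = 10^0.19 = 1.549.
(a) Fraction as HOCl = 1 / (1 + 1.549) = 0.3923.
(a) OCl⁻ = (1 − 0.3923) × 4.71 ppm = 2.862 ppm.

(b) After draining 17% and refilling: 414 × 0.83 + 5 × 0.17 = 344.47 ppm.
(b) Deficit to target: 362 − 344.47 = 17.53 mg/L.
(b) As CaCO₃: 17.53 mg/L × 623,000 L = 10,920 g; ÷ 100.1 = 109.1 mol Ca²⁺.
(b) Mass: 109.1 × 111 = 12,110 g.

(a) 2.86 ppm; (b) 12.1 kg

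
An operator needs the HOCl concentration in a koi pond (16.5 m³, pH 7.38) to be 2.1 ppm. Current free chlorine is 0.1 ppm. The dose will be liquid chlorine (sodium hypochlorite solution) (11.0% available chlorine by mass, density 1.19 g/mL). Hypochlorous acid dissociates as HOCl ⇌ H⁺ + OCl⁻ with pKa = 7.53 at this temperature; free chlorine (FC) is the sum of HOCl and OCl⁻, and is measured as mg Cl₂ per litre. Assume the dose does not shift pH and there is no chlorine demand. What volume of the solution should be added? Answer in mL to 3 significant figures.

Volume: 16.5 m³ = 16,500 L.
[OCl⁻]/[HOCl] = 10^(pH − pKa) = 10^(7.38 − 7.53) = 0.7079; fraction as HOCl = 1/(1 + 0.7079) = 0.5855.
Free chlorine required for 2.1 ppm HOCl: 2.1 / 0.5855 = 3.587 ppm.
FC to add: 3.587 − 0.1 = 3.487 mg/L as Cl₂.
Cl₂ equivalent: 3.487 mg/L × 16,500 L = 57.53 g.
Product at 11.0% available Cl: 57.53 / 0.11 = 523 g.
Volume: 523 g ÷ 1.19 g/mL = 439.5 mL.

439 mL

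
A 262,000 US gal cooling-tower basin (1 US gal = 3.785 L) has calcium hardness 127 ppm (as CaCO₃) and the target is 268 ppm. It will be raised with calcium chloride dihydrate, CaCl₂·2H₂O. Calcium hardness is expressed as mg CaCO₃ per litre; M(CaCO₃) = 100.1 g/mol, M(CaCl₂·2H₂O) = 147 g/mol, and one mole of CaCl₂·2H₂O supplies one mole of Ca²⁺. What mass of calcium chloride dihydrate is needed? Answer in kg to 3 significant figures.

205 kg

Volume: 262,000 US gal × 3.785 L/gal = 991,670 L.
Hardness to add: (268 − 127) = 141 mg/L as CaCO₃ × 991,670 L = 139,800 g as CaCO₃.
Moles of Ca²⁺ (1 mol Ca²⁺ ≡ 1 mol CaCO₃): 139,800 / 100.1 g/mol = 1397 mol.
Mass of CaCl₂·2H₂O: 1397 × 147 = 205,300 g.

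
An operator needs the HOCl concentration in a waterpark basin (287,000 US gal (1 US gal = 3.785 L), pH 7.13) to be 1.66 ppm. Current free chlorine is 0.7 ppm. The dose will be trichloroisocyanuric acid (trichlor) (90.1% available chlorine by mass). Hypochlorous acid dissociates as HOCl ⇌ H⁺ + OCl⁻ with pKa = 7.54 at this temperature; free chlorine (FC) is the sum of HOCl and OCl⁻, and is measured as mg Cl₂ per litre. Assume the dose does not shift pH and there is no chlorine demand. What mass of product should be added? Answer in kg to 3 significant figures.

Volume: 287,000 US gal × 3.785 L/gal = 1,086,295 L.
[OCl⁻]/[HOCl] = 10^(pH − pKa) = 10^(7.13 − 7.54) = 0.389; fraction as HOCl = 1/(1 + 0.389) = 0.7199.
Free chlorine required for 1.66 ppm HOCl: 1.66 / 0.7199 = 2.306 ppm.
FC to add: 2.306 − 0.7 = 1.606 mg/L as Cl₂.
Cl₂ equivalent: 1.606 mg/L × 1,086,295 L = 1744 g.
Product at 90.1% available Cl: 1744 / 0.901 = 1936 g.

1.94 kg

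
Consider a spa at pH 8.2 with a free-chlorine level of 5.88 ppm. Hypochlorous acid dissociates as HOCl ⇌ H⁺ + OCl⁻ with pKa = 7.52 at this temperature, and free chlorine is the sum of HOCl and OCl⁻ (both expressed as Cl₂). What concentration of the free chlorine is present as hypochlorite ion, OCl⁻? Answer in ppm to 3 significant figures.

4.86 ppm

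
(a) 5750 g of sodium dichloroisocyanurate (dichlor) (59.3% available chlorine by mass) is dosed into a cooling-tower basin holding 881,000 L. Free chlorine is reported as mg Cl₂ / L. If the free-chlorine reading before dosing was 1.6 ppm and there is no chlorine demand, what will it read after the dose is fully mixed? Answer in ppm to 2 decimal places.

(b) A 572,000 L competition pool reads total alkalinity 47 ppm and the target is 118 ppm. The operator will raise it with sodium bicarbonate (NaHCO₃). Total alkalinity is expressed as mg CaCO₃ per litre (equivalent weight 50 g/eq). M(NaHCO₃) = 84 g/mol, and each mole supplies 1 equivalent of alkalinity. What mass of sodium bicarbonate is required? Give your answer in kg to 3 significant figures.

(a) 5.47 ppm; (b) 68.2 kg

(a) Available chlorine delivered: 5750 g × 0.593 = 3410 g as Cl₂.
(a) Concentration rise: 3410 g / 881,000 L = 3.87 mg/L = 3.87 ppm.
(a) Final FC: 1.6 + 3.87 = 5.47 ppm.

(b) Alkalinity to add: (118 − 47) = 71 mg/L as CaCO₃ × 572,000 L = 40,610 g as CaCO₃.
(b) Equivalents: 40,610 g ÷ 50 g/eq = 812.2 eq.
(b) NaHCO₃ supplies 1 eq per mole → 812.2 mol.
(b) Mass: 812.2 mol × 84 g/mol = 68,230 g.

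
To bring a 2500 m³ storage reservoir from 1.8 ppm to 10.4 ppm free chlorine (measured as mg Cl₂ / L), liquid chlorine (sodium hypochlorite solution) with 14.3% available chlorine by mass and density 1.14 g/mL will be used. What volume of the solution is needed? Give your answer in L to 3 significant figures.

Volume: 2500 m³ = 2,500,000 L.
Chlorine deficit: 10.4 − 1.8 = 8.6 ppm = 8.6 mg/L as Cl₂.
Cl₂ equivalent needed: 8.6 mg/L × 2,500,000 L = 21,500,000 mg = 21,500 g.
Product at 14.3% available chlorine: 21,500 / 0.143 = 150,300 g.
Volume at density 1.14 g/mL: 150,300 g ÷ 1.14 g/mL = 131,900 mL.

132 L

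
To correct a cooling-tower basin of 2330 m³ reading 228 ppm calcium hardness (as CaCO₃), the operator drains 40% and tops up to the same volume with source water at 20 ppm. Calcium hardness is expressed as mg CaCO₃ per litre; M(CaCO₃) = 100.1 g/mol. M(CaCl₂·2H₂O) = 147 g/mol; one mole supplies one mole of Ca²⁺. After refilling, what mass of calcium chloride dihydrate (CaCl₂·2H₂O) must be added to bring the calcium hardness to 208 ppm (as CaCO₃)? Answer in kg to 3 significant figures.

216 kg

Volume: 2330 m³ = 2,330,000 L.
After draining 40% and refilling: 228 × 0.60 + 20 × 0.40 = 144.8 ppm.
Deficit to target: 208 − 144.8 = 63.2 mg/L.
As CaCO₃: 63.2 mg/L × 2,330,000 L = 147,300 g; ÷ 100.1 = 1471 mol Ca²⁺.
Mass: 1471 × 147 = 216,300 g.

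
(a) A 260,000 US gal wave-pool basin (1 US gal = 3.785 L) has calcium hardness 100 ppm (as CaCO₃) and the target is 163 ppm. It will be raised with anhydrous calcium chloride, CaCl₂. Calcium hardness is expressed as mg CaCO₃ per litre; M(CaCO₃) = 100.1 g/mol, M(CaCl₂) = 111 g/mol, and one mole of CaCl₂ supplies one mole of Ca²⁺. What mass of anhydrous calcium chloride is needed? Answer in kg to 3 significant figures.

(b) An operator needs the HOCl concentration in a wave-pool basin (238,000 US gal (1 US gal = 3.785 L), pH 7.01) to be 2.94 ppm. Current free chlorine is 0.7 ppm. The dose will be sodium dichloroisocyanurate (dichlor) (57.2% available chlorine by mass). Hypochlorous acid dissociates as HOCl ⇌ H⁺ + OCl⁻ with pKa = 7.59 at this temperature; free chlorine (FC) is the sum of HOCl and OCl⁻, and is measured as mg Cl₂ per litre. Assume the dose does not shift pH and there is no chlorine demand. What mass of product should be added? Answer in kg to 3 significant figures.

(a) Volume: 260,000 US gal × 3.785 L/gal = 984,100 L.
(a) Hardness to add: (163 − 100) = 63 mg/L as CaCO₃ × 984,100 L = 62,000 g as CaCO₃.
(a) Moles of Ca²⁺ (1 mol Ca²⁺ ≡ 1 mol CaCO₃): 62,000 / 100.1 g/mol = 619.4 mol.
(a) Mass of CaCl₂: 619.4 × 111 = 68,750 g.

(b) Volume: 238,000 US gal × 3.785 L/gal = 900,830 L.
(b) [OCl⁻]/[HOCl] = 10^(pH − pKa) = 10^(7.01 − 7.59) = 0.263; fraction as HOCl = 1/(1 + 0.263) = 0.7917.
(b) Free chlorine required for 2.94 ppm HOCl: 2.94 / 0.7917 = 3.713 ppm.
(b) FC to add: 3.713 − 0.7 = 3.013 mg/L as Cl₂.
(b) Cl₂ equivalent: 3.013 mg/L × 900,830 L = 2714 g.
(b) Product at 57.2% available Cl: 2714 / 0.572 = 4746 g.

(a) 68.7 kg; (b) 4.75 kg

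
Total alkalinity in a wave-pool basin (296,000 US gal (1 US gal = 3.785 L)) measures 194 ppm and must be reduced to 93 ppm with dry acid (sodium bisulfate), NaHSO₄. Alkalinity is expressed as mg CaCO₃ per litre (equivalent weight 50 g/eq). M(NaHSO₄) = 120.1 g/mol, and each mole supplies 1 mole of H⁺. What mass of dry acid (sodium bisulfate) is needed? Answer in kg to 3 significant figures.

272 kg

Volume: 296,000 US gal × 3.785 L/gal = 1,120,360 L.
Alkalinity to neutralize: (194 − 93) = 101 mg/L as CaCO₃ × 1,120,360 L = 113,200 g as CaCO₃.
Equivalents of H⁺ required: 113,200 ÷ 50 g/eq = 2263 eq = 2263 mol NaHSO₄.
Mass of NaHSO₄: 2263 × 120.1 = 271,800 g.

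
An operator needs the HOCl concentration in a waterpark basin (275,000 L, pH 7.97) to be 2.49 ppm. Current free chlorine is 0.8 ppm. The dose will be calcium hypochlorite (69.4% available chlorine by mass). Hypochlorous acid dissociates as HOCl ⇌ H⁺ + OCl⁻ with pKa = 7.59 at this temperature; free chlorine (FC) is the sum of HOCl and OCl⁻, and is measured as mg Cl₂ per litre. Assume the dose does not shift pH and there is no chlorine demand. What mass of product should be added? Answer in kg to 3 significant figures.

[OCl⁻]/[HOCl] = 10^(pH − pKa) = 10^(7.97 − 7.59) = 2.399; fraction as HOCl = 1/(1 + 2.399) = 0.2942.
Free chlorine required for 2.49 ppm HOCl: 2.49 / 0.2942 = 8.463 ppm.
FC to add: 8.463 − 0.8 = 7.663 mg/L as Cl₂.
Cl₂ equivalent: 7.663 mg/L × 275,000 L = 2107 g.
Product at 69.4% available Cl: 2107 / 0.694 = 3037 g.

3.04 kg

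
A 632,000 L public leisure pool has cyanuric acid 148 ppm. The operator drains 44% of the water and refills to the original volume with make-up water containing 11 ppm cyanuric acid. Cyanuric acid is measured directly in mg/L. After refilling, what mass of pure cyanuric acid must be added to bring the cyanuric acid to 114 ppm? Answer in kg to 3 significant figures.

16.6 kg

After draining 44% and refilling: 148 × 0.56 + 11 × 0.44 = 87.72 ppm.
Deficit to target: 114 − 87.72 = 26.28 mg/L.
Mass: 26.28 mg/L × 632,000 L = 16,610 g cyanuric acid.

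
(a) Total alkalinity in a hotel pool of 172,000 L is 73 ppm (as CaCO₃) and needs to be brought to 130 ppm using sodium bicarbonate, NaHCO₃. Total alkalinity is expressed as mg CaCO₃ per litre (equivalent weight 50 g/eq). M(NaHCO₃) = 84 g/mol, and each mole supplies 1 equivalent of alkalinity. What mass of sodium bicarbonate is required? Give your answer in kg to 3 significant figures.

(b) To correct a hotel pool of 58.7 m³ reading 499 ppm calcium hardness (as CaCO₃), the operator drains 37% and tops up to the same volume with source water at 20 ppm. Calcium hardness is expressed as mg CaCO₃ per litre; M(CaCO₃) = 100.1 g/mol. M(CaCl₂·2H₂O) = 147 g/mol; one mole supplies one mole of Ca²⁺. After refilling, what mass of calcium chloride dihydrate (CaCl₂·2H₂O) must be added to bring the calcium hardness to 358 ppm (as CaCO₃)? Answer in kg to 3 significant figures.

(a) Alkalinity to add: (130 − 73) = 57 mg/L as CaCO₃ × 172,000 L = 9804 g as CaCO₃.
(a) Equivalents: 9804 g ÷ 50 g/eq = 196.1 eq.
(a) NaHCO₃ supplies 1 eq per mole → 196.1 mol.
(a) Mass: 196.1 mol × 84 g/mol = 16,470 g.

(b) Volume: 58.7 m³ = 58,700 L.
(b) After draining 37% and refilling: 499 × 0.63 + 20 × 0.37 = 321.77 ppm.
(b) Deficit to target: 358 − 321.77 = 36.23 mg/L.
(b) As CaCO₃: 36.23 mg/L × 58,700 L = 2127 g; ÷ 100.1 = 21.25 mol Ca²⁺.
(b) Mass: 21.25 × 147 = 3123 g.

(a) 16.5 kg; (b) 3.12 kg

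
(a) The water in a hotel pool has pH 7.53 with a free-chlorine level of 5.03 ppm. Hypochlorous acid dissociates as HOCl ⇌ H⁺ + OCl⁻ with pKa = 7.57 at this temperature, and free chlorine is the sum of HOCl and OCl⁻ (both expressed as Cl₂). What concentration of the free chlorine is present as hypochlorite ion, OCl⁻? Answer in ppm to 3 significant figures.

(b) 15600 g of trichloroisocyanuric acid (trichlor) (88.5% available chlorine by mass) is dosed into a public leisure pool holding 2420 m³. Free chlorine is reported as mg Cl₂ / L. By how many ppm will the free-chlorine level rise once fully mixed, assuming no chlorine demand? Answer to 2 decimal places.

(a) [OCl⁻]/[HOCl] = 10^(pH − pKa) = 10^(7.53 − 7.57) = 10^-0.04 = 0.912.
(a) Fraction as HOCl = 1 / (1 + 0.912) = 0.523.
(a) OCl⁻ = (1 − 0.523) × 5.03 ppm = 2.399 ppm.

(b) Volume: 2420 m³ = 2,420,000 L.
(b) Available chlorine delivered: 15,600 g × 0.885 = 13,810 g as Cl₂.
(b) Concentration rise: 13,810 g / 2,420,000 L = 5.705 mg/L = 5.70 ppm.

(a) 2.40 ppm; (b) 5.70 ppm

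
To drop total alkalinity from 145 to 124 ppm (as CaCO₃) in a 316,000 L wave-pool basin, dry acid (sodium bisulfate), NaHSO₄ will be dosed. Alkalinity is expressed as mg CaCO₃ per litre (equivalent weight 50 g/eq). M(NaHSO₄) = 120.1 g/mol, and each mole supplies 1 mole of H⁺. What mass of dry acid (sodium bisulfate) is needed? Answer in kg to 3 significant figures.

Alkalinity to neutralize: (145 − 124) = 21 mg/L as CaCO₃ × 316,000 L = 6636 g as CaCO₃.
Equivalents of H⁺ required: 6636 ÷ 50 g/eq = 132.7 eq = 132.7 mol NaHSO₄.
Mass of NaHSO₄: 132.7 × 120.1 = 15,940 g.

15.9 kg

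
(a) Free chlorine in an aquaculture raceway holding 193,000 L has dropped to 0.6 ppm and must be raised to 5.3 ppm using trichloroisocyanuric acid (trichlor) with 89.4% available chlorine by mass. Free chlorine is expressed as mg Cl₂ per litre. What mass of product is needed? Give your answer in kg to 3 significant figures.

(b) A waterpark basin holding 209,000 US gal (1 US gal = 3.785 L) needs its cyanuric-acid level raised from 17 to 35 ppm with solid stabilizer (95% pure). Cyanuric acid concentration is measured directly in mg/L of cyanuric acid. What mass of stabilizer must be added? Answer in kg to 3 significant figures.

(a) 1.01 kg; (b) 15.0 kg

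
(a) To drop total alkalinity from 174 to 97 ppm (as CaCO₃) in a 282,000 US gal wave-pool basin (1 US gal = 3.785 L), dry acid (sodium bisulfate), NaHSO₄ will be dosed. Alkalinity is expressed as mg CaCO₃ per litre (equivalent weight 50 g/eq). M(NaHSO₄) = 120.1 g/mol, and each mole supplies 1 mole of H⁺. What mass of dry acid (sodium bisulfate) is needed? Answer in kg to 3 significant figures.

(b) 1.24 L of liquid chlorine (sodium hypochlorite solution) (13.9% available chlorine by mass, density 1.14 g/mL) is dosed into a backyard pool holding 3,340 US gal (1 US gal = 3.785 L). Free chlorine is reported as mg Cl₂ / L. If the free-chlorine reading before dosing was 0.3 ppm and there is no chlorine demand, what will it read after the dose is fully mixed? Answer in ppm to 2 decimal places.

(a) 197 kg; (b) 15.84 ppm

(a) Volume: 282,000 US gal × 3.785 L/gal = 1,067,370 L.
(a) Alkalinity to neutralize: (174 − 97) = 77 mg/L as CaCO₃ × 1,067,370 L = 82,190 g as CaCO₃.
(a) Equivalents of H⁺ required: 82,190 ÷ 50 g/eq = 1644 eq = 1644 mol NaHSO₄.
(a) Mass of NaHSO₄: 1644 × 120.1 = 197,400 g.

(b) Volume: 3,340 US gal × 3.785 L/gal = 12,642 L.
(b) Mass of solution: 1.24 L × 1000 mL/L × 1.14 g/mL = 1414 g.
(b) Available chlorine delivered: 1414 g × 0.139 = 196.5 g as Cl₂.
(b) Concentration rise: 196.5 g / 12,642 L = 15.54 mg/L = 15.54 ppm.
(b) Final FC: 0.3 + 15.54 = 15.84 ppm.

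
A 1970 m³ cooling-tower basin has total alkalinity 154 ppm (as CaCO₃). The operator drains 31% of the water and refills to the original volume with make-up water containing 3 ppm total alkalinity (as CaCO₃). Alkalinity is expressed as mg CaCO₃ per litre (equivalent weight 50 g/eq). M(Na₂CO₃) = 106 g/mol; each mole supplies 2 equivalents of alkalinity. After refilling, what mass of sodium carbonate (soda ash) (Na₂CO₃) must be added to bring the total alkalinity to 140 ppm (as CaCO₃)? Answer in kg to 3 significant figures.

68.5 kg

Volume: 1970 m³ = 1,970,000 L.
After draining 31% and refilling: 154 × 0.69 + 3 × 0.31 = 107.19 ppm.
Deficit to target: 140 − 107.19 = 32.81 mg/L.
As CaCO₃: 32.81 mg/L × 1,970,000 L = 64,640 g; ÷ 50 g/eq ÷ 2 = 646.4 mol Na₂CO₃.
Mass: 646.4 × 106 = 68,510 g.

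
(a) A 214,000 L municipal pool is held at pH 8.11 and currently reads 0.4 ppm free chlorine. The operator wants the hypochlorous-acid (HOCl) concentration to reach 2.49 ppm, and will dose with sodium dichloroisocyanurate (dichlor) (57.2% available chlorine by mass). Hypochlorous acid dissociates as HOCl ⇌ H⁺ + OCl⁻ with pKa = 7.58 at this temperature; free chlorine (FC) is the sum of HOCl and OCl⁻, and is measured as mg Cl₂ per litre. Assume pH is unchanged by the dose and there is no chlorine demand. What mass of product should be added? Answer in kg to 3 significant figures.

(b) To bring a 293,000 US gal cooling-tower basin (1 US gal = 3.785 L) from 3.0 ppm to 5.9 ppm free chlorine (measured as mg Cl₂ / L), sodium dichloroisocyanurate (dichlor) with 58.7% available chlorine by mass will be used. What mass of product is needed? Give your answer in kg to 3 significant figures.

(a) 3.94 kg; (b) 5.48 kg

(a) [OCl⁻]/[HOCl] = 10^(pH − pKa) = 10^(8.11 − 7.58) = 3.388; fraction as HOCl = 1/(1 + 3.388) = 0.2279.
(a) Free chlorine required for 2.49 ppm HOCl: 2.49 / 0.2279 = 10.93 ppm.
(a) FC to add: 10.93 − 0.4 = 10.53 mg/L as Cl₂.
(a) Cl₂ equivalent: 10.53 mg/L × 214,000 L = 2253 g.
(a) Product at 57.2% available Cl: 2253 / 0.572 = 3939 g.

(b) Volume: 293,000 US gal × 3.785 L/gal = 1,109,005 L.
(b) Chlorine deficit: 5.9 − 3.0 = 2.9 ppm = 2.9 mg/L as Cl₂.
(b) Cl₂ equivalent needed: 2.9 mg/L × 1,109,005 L = 3,216,000 mg = 3216 g.
(b) Product at 58.7% available chlorine: 3216 / 0.587 = 5479 g.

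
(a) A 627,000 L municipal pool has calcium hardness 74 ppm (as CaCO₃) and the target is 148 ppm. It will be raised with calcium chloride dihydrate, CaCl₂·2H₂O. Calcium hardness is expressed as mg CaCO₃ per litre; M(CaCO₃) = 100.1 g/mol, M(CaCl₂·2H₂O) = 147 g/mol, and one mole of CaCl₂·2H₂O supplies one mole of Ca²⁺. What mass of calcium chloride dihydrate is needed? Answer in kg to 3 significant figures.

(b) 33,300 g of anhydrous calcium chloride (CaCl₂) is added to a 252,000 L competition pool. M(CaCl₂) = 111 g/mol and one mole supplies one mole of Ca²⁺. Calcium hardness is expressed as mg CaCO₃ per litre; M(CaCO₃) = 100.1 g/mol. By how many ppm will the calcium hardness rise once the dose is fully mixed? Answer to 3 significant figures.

(a) 68.1 kg; (b) 119 ppm

(a) Hardness to add: (148 − 74) = 74 mg/L as CaCO₃ × 627,000 L = 46,400 g as CaCO₃.
(a) Moles of Ca²⁺ (1 mol Ca²⁺ ≡ 1 mol CaCO₃): 46,400 / 100.1 g/mol = 463.5 mol.
(a) Mass of CaCl₂·2H₂O: 463.5 × 147 = 68,140 g.

(b) Moles of Ca²⁺: 33,300 g ÷ 111 g/mol = 300 mol.
(b) As CaCO₃: 300 mol × 100.1 g/mol = 30,030 g.
(b) Rise: 30,030 g / 252,000 L × 1000 = 119.2 mg/L.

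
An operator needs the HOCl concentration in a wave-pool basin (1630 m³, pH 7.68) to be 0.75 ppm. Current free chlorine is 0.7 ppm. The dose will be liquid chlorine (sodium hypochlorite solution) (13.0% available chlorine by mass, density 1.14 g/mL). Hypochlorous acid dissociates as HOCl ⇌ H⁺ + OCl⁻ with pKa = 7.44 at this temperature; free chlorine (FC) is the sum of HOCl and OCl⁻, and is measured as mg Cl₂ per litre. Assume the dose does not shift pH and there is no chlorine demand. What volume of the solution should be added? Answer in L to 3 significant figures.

Volume: 1630 m³ = 1,630,000 L.
[OCl⁻]/[HOCl] = 10^(pH − pKa) = 10^(7.68 − 7.44) = 1.738; fraction as HOCl = 1/(1 + 1.738) = 0.3653.
Free chlorine required for 0.75 ppm HOCl: 0.75 / 0.3653 = 2.053 ppm.
FC to add: 2.053 − 0.7 = 1.353 mg/L as Cl₂.
Cl₂ equivalent: 1.353 mg/L × 1,630,000 L = 2206 g.
Product at 13.0% available Cl: 2206 / 0.13 = 16,970 g.
Volume: 16,970 g ÷ 1.14 g/mL = 14,890 mL.

14.9 L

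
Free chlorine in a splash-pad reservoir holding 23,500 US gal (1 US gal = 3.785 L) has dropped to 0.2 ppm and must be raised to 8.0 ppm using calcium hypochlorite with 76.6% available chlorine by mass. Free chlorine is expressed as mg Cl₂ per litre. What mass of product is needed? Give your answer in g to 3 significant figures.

906 g

Volume: 23,500 US gal × 3.785 L/gal = 88,948 L.
Chlorine deficit: 8.0 − 0.2 = 7.8 ppm = 7.8 mg/L as Cl₂.
Cl₂ equivalent needed: 7.8 mg/L × 88,948 L = 693,800 mg = 693.8 g.
Product at 76.6% available chlorine: 693.8 / 0.766 = 905.7 g.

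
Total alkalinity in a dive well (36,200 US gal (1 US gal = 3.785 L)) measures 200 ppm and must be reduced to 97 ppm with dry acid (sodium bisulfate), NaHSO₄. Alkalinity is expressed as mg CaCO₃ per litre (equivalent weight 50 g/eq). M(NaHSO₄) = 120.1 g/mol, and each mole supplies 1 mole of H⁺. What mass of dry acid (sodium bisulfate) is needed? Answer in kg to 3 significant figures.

Volume: 36,200 US gal × 3.785 L/gal = 137,017 L.
Alkalinity to neutralize: (200 − 97) = 103 mg/L as CaCO₃ × 137,017 L = 14,110 g as CaCO₃.
Equivalents of H⁺ required: 14,110 ÷ 50 g/eq = 282.3 eq = 282.3 mol NaHSO₄.
Mass of NaHSO₄: 282.3 × 120.1 = 33,900 g.

33.9 kg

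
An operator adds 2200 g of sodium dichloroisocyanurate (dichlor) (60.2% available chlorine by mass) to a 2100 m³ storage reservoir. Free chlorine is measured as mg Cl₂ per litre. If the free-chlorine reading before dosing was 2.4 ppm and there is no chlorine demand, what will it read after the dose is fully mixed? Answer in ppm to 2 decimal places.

Volume: 2100 m³ = 2,100,000 L.
Available chlorine delivered: 2200 g × 0.602 = 1324 g as Cl₂.
Concentration rise: 1324 g / 2,100,000 L = 0.6307 mg/L = 0.63 ppm.
Final FC: 2.4 + 0.63 = 3.03 ppm.

3.03 ppm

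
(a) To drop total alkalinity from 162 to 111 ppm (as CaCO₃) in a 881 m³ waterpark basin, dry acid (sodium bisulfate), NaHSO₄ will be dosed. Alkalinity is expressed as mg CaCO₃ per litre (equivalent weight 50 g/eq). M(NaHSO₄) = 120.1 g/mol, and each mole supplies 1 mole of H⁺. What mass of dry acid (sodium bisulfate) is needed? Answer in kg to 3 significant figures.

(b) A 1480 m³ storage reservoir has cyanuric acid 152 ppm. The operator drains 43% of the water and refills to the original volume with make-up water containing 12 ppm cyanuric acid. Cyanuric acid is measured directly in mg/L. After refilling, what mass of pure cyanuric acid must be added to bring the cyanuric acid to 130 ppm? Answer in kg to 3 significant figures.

(a) Volume: 881 m³ = 881,000 L.
(a) Alkalinity to neutralize: (162 − 111) = 51 mg/L as CaCO₃ × 881,000 L = 44,930 g as CaCO₃.
(a) Equivalents of H⁺ required: 44,930 ÷ 50 g/eq = 898.6 eq = 898.6 mol NaHSO₄.
(a) Mass of NaHSO₄: 898.6 × 120.1 = 107,900 g.

(b) Volume: 1480 m³ = 1,480,000 L.
(b) After draining 43% and refilling: 152 × 0.57 + 12 × 0.43 = 91.8 ppm.
(b) Deficit to target: 130 − 91.8 = 38.2 mg/L.
(b) Mass: 38.2 mg/L × 1,480,000 L = 56,540 g cyanuric acid.

(a) 108 kg; (b) 56.5 kg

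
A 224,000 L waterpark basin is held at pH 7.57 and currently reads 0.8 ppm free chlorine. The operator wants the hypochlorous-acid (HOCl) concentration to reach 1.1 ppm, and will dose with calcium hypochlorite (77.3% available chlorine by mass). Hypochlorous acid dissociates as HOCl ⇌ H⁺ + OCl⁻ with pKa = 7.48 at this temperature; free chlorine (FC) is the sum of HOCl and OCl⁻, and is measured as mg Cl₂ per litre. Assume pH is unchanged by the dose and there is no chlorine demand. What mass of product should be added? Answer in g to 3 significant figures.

[OCl⁻]/[HOCl] = 10^(pH − pKa) = 10^(7.57 − 7.48) = 1.23; fraction as HOCl = 1/(1 + 1.23) = 0.4484.
Free chlorine required for 1.1 ppm HOCl: 1.1 / 0.4484 = 2.453 ppm.
FC to add: 2.453 − 0.8 = 1.653 mg/L as Cl₂.
Cl₂ equivalent: 1.653 mg/L × 224,000 L = 370.3 g.
Product at 77.3% available Cl: 370.3 / 0.773 = 479.1 g.

479 g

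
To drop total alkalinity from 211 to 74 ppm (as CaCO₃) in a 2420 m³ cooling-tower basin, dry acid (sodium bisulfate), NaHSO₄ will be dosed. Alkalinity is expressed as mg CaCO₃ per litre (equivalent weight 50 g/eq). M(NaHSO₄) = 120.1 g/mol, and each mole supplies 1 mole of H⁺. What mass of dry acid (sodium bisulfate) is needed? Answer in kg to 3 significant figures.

796 kg

Volume: 2420 m³ = 2,420,000 L.
Alkalinity to neutralize: (211 − 74) = 137 mg/L as CaCO₃ × 2,420,000 L = 331,500 g as CaCO₃.
Equivalents of H⁺ required: 331,500 ÷ 50 g/eq = 6631 eq = 6631 mol NaHSO₄.
Mass of NaHSO₄: 6631 × 120.1 = 796,400 g.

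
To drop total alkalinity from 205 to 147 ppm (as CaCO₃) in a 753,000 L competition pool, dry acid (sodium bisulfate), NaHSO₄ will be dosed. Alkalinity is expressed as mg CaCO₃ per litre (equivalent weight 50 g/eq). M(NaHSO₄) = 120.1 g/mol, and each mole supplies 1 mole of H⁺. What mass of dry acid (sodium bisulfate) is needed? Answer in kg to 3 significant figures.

105 kg

Alkalinity to neutralize: (205 − 147) = 58 mg/L as CaCO₃ × 753,000 L = 43,670 g as CaCO₃.
Equivalents of H⁺ required: 43,670 ÷ 50 g/eq = 873.5 eq = 873.5 mol NaHSO₄.
Mass of NaHSO₄: 873.5 × 120.1 = 104,900 g.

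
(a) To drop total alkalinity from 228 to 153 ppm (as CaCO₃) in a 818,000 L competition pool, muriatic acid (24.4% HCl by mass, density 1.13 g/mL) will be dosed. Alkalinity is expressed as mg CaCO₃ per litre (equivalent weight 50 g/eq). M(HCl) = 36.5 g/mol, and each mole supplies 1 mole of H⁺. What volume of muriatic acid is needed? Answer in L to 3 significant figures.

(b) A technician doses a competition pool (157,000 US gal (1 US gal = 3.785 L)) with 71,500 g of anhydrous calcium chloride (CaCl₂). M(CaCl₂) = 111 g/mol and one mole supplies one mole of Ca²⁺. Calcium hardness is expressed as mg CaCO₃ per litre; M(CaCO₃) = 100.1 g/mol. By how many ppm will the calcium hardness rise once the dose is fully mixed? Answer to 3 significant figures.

(a) 162 L; (b) 109 ppm

(a) Alkalinity to neutralize: (228 − 153) = 75 mg/L as CaCO₃ × 818,000 L = 61,350 g as CaCO₃.
(a) Equivalents of H⁺ required: 61,350 ÷ 50 g/eq = 1227 eq = 1227 mol HCl.
(a) Mass of HCl: 1227 × 36.5 = 44,790 g.
(a) Mass of 24.4% solution: 44,790 / 0.244 = 183,500 g.
(a) Volume: 183,500 g ÷ 1.13 g/mL = 162,400 mL.

(b) Volume: 157,000 US gal × 3.785 L/gal = 594,245 L.
(b) Moles of Ca²⁺: 71,500 g ÷ 111 g/mol = 644.1 mol.
(b) As CaCO₃: 644.1 mol × 100.1 g/mol = 64,480 g.
(b) Rise: 64,480 g / 594,245 L × 1000 = 108.5 mg/L.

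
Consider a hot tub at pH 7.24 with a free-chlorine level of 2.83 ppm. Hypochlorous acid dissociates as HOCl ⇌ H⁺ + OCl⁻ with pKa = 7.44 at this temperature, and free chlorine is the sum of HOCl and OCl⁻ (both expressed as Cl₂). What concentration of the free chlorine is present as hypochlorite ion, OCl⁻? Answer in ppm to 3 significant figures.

1.09 ppm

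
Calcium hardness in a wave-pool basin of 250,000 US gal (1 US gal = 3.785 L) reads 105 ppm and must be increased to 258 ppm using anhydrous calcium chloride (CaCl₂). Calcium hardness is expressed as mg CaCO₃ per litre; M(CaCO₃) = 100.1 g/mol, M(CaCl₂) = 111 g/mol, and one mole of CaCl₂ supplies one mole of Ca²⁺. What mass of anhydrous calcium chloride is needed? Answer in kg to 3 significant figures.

161 kg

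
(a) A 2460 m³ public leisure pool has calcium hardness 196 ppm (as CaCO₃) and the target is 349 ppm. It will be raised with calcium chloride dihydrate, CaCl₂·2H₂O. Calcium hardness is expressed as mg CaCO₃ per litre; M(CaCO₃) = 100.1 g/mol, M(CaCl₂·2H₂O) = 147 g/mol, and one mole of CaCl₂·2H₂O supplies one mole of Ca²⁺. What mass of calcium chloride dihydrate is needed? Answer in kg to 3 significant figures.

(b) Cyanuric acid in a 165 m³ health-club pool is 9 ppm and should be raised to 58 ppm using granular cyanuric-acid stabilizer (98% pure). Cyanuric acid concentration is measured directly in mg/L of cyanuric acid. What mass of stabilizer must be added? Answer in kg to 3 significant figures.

(a) 553 kg; (b) 8.25 kg

(a) Volume: 2460 m³ = 2,460,000 L.
(a) Hardness to add: (349 − 196) = 153 mg/L as CaCO₃ × 2,460,000 L = 376,400 g as CaCO₃.
(a) Moles of Ca²⁺ (1 mol Ca²⁺ ≡ 1 mol CaCO₃): 376,400 / 100.1 g/mol = 3760 mol.
(a) Mass of CaCl₂·2H₂O: 3760 × 147 = 552,700 g.

(b) Volume: 165 m³ = 165,000 L.
(b) CYA to add: (58 − 9) = 49 mg/L × 165,000 L = 8085 g cyanuric acid.
(b) At 98% purity: 8085 / 0.98 = 8250 g product.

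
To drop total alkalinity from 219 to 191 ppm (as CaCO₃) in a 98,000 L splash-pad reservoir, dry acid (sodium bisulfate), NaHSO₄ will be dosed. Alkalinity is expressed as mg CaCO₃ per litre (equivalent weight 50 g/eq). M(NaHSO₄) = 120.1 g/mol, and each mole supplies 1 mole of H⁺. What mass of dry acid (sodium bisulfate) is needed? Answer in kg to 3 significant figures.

6.59 kg

Alkalinity to neutralize: (219 − 191) = 28 mg/L as CaCO₃ × 98,000 L = 2744 g as CaCO₃.
Equivalents of H⁺ required: 2744 ÷ 50 g/eq = 54.88 eq = 54.88 mol NaHSO₄.
Mass of NaHSO₄: 54.88 × 120.1 = 6591 g.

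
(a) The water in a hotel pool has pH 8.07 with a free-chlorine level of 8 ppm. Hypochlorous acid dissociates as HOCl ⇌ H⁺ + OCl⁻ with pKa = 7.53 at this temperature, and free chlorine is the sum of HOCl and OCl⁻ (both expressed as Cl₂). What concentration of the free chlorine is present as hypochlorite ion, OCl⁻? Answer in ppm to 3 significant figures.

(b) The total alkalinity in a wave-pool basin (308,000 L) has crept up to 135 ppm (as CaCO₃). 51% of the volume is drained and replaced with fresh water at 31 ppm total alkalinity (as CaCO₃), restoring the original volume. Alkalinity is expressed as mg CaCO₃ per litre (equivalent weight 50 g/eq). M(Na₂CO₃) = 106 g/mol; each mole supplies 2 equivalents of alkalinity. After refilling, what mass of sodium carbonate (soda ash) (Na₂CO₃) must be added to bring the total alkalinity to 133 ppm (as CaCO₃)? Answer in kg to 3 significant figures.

(a) 6.21 ppm; (b) 16.7 kg

(a) [OCl⁻]/[HOCl] = 10^(pH − pKa) = 10^(8.07 − 7.53) = 10^0.54 = 3.467.
(a) Fraction as HOCl = 1 / (1 + 3.467) = 0.2238.
(a) OCl⁻ = (1 − 0.2238) × 8 ppm = 6.209 ppm.

(b) After draining 51% and refilling: 135 × 0.49 + 31 × 0.51 = 81.96 ppm.
(b) Deficit to target: 133 − 81.96 = 51.04 mg/L.
(b) As CaCO₃: 51.04 mg/L × 308,000 L = 15,720 g; ÷ 50 g/eq ÷ 2 = 157.2 mol Na₂CO₃.
(b) Mass: 157.2 × 106 = 16,660 g.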